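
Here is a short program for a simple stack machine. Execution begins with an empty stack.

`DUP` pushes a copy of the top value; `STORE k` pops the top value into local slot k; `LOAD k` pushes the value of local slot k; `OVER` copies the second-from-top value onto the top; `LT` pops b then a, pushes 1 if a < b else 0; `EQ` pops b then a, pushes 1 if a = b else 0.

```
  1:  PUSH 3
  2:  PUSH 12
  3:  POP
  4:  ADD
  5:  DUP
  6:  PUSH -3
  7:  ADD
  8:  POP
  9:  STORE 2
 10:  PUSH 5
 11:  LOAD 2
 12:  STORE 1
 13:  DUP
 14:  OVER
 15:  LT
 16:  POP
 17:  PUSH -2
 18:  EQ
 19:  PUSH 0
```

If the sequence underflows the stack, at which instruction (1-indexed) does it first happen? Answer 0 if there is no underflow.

PUSH 3  → [3]
PUSH 12 → [3, 12]
POP     → [3]
ADD  — needs 2 operands, stack has 1 → underflow

4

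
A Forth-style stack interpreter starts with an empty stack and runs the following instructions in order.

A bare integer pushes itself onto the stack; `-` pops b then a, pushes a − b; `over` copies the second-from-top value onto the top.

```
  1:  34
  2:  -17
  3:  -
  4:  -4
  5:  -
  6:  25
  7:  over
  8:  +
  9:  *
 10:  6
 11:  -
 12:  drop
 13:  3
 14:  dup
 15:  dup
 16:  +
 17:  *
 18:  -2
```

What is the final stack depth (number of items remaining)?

34   -> 34
-17  -> 34 -17
-    -> 51
-4   -> 51 -4
-    -> 55
25   -> 55 25
over -> 55 25 55
+    -> 55 80
*    -> 4400
6    -> 4400 6
-    -> 4394
drop -> (empty)
3    -> 3
dup  -> 3 3
dup  -> 3 3 3
+    -> 3 6
*    -> 18
-2   -> 18 -2

2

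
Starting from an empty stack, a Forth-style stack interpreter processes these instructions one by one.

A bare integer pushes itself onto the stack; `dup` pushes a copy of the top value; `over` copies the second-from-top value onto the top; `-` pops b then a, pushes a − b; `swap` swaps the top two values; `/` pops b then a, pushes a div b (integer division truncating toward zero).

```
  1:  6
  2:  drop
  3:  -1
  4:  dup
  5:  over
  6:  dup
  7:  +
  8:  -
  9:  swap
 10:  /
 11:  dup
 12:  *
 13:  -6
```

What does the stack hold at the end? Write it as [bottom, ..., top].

[1, -6]

6    : 6
drop : (empty)
-1   : -1
dup  : -1 -1
over : -1 -1 -1
dup  : -1 -1 -1 -1
+    : -1 -1 -2
-    : -1 1
swap : 1 -1
/    : -1
dup  : -1 -1
*    : 1
-6   : 1 -6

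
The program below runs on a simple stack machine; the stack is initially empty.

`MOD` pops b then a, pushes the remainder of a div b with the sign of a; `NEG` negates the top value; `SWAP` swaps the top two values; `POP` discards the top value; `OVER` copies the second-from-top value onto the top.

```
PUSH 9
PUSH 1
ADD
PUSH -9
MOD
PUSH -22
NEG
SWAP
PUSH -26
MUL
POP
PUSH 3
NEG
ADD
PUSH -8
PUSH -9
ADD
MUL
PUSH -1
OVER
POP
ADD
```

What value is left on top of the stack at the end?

PUSH 9    9
PUSH 1    9 1
ADD       10
PUSH -9   10 -9
MOD       1
PUSH -22  1 -22
NEG       1 22
SWAP      22 1
PUSH -26  22 1 -26
MUL       22 -26
POP       22
PUSH 3    22 3
NEG       22 -3
ADD       19
PUSH -8   19 -8
PUSH -9   19 -8 -9
ADD       19 -17
MUL       -323
PUSH -1   -323 -1
OVER      -323 -1 -323
POP       -323 -1
ADD       -324

-324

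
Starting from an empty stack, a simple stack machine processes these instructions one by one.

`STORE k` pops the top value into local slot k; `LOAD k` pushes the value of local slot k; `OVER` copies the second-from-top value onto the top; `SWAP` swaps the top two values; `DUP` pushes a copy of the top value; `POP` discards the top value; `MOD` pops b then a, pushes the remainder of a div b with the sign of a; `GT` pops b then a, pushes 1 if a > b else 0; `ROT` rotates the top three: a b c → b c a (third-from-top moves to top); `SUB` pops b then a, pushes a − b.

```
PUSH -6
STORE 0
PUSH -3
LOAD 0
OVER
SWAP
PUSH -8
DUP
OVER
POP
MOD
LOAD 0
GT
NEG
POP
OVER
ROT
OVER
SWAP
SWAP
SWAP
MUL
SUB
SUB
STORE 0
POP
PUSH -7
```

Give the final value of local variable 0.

6

PUSH -6  [-6]
STORE 0  []
PUSH -3  [-3]
LOAD 0   [-3, -6]
OVER     [-3, -6, -3]
SWAP     [-3, -3, -6]
PUSH -8  [-3, -3, -6, -8]
DUP      [-3, -3, -6, -8, -8]
OVER     [-3, -3, -6, -8, -8, -8]
POP      [-3, -3, -6, -8, -8]
MOD      [-3, -3, -6, 0]
LOAD 0   [-3, -3, -6, 0, -6]
GT       [-3, -3, -6, 1]
NEG      [-3, -3, -6, -1]
POP      [-3, -3, -6]
OVER     [-3, -3, -6, -3]
ROT      [-3, -6, -3, -3]
OVER     [-3, -6, -3, -3, -3]
SWAP     [-3, -6, -3, -3, -3]
SWAP     [-3, -6, -3, -3, -3]
SWAP     [-3, -6, -3, -3, -3]
MUL      [-3, -6, -3, 9]
SUB      [-3, -6, -12]
SUB      [-3, 6]
STORE 0  [-3]
POP      []
PUSH -7  [-7]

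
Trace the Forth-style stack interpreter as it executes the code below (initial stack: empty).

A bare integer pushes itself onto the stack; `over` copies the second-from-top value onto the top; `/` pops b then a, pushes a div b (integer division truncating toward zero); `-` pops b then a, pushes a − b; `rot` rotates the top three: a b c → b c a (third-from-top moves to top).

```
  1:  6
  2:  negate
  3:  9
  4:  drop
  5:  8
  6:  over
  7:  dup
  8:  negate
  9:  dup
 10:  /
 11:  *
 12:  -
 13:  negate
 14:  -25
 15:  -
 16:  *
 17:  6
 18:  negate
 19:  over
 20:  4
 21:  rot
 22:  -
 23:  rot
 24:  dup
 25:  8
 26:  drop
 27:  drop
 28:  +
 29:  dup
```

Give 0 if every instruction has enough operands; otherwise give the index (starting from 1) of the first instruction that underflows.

6      → 6
negate → -6
9      → -6 9
drop   → -6
8      → -6 8
over   → -6 8 -6
dup    → -6 8 -6 -6
negate → -6 8 -6 6
dup    → -6 8 -6 6 6
/      → -6 8 -6 1
*      → -6 8 -6
-      → -6 14
negate → -6 -14
-25    → -6 -14 -25
-      → -6 11
*      → -66
6      → -66 6
negate → -66 -6
over   → -66 -6 -66
4      → -66 -6 -66 4
rot    → -66 -66 4 -6
-      → -66 -66 10
rot    → -66 10 -66
dup    → -66 10 -66 -66
8      → -66 10 -66 -66 8
drop   → -66 10 -66 -66
drop   → -66 10 -66
+      → -66 -56
dup    → -66 -56 -56

0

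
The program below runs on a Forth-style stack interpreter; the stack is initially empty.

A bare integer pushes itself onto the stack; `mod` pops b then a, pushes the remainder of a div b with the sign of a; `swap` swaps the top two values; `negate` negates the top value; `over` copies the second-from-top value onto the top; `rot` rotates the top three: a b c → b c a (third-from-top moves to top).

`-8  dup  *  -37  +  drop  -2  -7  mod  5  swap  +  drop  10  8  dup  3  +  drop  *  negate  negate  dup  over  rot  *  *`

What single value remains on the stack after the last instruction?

-8     → [-8]
dup    → [-8, -8]
*      → [64]
-37    → [64, -37]
+      → [27]
drop   → []
-2     → [-2]
-7     → [-2, -7]
mod    → [-2]
5      → [-2, 5]
swap   → [5, -2]
+      → [3]
drop   → []
10     → [10]
8      → [10, 8]
dup    → [10, 8, 8]
3      → [10, 8, 8, 3]
+      → [10, 8, 11]
drop   → [10, 8]
*      → [80]
negate → [-80]
negate → [80]
dup    → [80, 80]
over   → [80, 80, 80]
rot    → [80, 80, 80]
*      → [80, 6400]
*      → [512000]

512000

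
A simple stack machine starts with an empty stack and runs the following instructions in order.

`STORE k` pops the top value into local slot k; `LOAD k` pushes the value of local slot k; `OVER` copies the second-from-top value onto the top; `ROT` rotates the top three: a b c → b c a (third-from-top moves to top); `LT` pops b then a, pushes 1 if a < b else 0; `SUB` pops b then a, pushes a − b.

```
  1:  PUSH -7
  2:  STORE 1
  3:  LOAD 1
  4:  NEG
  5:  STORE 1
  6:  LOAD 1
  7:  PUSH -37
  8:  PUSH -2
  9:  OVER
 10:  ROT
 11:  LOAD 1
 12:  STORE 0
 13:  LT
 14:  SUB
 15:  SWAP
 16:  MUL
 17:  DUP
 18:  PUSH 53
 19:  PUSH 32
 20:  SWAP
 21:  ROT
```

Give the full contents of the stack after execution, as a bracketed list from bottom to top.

PUSH -7  -> -7
STORE 1  -> (empty)
LOAD 1   -> -7
NEG      -> 7
STORE 1  -> (empty)
LOAD 1   -> 7
PUSH -37 -> 7 -37
PUSH -2  -> 7 -37 -2
OVER     -> 7 -37 -2 -37
ROT      -> 7 -2 -37 -37
LOAD 1   -> 7 -2 -37 -37 7
STORE 0  -> 7 -2 -37 -37
LT       -> 7 -2 0
SUB      -> 7 -2
SWAP     -> -2 7
MUL      -> -14
DUP      -> -14 -14
PUSH 53  -> -14 -14 53
PUSH 32  -> -14 -14 53 32
SWAP     -> -14 -14 32 53
ROT      -> -14 32 53 -14

[-14, 32, 53, -14]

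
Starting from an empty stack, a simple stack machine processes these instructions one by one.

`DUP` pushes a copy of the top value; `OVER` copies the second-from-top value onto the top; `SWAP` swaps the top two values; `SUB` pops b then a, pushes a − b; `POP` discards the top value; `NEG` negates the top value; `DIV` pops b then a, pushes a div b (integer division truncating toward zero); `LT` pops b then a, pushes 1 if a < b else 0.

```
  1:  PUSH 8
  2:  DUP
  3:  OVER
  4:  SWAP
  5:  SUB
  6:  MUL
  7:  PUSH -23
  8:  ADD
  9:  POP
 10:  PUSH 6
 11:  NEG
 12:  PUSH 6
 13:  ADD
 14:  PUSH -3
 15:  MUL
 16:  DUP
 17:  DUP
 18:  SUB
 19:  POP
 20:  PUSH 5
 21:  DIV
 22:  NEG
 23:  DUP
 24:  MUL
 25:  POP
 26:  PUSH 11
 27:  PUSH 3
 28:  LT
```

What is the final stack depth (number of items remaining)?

PUSH 8    8
DUP       8 8
OVER      8 8 8
SWAP      8 8 8
SUB       8 0
MUL       0
PUSH -23  0 -23
ADD       -23
POP       (empty)
PUSH 6    6
NEG       -6
PUSH 6    -6 6
ADD       0
PUSH -3   0 -3
MUL       0
DUP       0 0
DUP       0 0 0
SUB       0 0
POP       0
PUSH 5    0 5
DIV       0
NEG       0
DUP       0 0
MUL       0
POP       (empty)
PUSH 11   11
PUSH 3    11 3
LT        0

1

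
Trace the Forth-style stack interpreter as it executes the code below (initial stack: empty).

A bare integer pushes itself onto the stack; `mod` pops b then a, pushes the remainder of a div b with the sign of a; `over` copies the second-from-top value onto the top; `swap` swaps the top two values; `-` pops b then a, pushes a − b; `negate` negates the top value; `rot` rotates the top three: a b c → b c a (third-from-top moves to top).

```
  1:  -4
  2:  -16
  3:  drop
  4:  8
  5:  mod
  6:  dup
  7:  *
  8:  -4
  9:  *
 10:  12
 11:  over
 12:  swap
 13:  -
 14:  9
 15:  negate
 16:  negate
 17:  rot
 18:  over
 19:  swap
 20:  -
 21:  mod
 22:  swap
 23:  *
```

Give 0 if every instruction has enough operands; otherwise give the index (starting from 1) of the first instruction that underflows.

0

-4     : [-4]
-16    : [-4, -16]
drop   : [-4]
8      : [-4, 8]
mod    : [-4]
dup    : [-4, -4]
*      : [16]
-4     : [16, -4]
*      : [-64]
12     : [-64, 12]
over   : [-64, 12, -64]
swap   : [-64, -64, 12]
-      : [-64, -76]
9      : [-64, -76, 9]
negate : [-64, -76, -9]
negate : [-64, -76, 9]
rot    : [-76, 9, -64]
over   : [-76, 9, -64, 9]
swap   : [-76, 9, 9, -64]
-      : [-76, 9, 73]
mod    : [-76, 9]
swap   : [9, -76]
*      : [-684]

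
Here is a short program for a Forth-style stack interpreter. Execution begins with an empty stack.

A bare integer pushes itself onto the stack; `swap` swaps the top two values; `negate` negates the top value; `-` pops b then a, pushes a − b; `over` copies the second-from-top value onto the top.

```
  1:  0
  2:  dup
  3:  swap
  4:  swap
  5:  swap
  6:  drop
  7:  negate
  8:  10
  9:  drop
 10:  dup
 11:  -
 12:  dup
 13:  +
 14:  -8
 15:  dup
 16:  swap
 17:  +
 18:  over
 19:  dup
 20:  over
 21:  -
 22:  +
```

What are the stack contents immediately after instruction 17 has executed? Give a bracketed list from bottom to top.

0      : [0]
dup    : [0, 0]
swap   : [0, 0]
swap   : [0, 0]
swap   : [0, 0]
drop   : [0]
negate : [0]
10     : [0, 10]
drop   : [0]
dup    : [0, 0]
-      : [0]
dup    : [0, 0]
+      : [0]
-8     : [0, -8]
dup    : [0, -8, -8]
swap   : [0, -8, -8]
+      : [0, -16]

[0, -16]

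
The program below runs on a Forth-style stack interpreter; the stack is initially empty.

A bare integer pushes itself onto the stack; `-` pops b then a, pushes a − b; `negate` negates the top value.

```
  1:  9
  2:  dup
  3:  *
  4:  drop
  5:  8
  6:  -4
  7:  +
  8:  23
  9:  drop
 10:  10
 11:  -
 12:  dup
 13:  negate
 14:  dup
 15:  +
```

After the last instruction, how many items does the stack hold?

2

9      → 9
dup    → 9 9
*      → 81
drop   → (empty)
8      → 8
-4     → 8 -4
+      → 4
23     → 4 23
drop   → 4
10     → 4 10
-      → -6
dup    → -6 -6
negate → -6 6
dup    → -6 6 6
+      → -6 12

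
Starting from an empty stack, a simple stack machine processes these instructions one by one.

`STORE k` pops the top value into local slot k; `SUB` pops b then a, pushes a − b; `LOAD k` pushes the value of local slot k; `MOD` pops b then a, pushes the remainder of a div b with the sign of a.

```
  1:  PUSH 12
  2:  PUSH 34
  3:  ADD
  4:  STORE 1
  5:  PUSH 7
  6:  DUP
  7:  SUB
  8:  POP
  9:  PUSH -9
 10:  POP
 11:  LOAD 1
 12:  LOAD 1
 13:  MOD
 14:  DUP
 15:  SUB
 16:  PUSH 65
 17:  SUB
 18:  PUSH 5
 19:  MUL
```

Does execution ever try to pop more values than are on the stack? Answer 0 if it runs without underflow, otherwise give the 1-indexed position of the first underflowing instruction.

PUSH 12  12
PUSH 34  12 34
ADD      46
STORE 1  (empty)
PUSH 7   7
DUP      7 7
SUB      0
POP      (empty)
PUSH -9  -9
POP      (empty)
LOAD 1   46
LOAD 1   46 46
MOD      0
DUP      0 0
SUB      0
PUSH 65  0 65
SUB      -65
PUSH 5   -65 5
MUL      -325

0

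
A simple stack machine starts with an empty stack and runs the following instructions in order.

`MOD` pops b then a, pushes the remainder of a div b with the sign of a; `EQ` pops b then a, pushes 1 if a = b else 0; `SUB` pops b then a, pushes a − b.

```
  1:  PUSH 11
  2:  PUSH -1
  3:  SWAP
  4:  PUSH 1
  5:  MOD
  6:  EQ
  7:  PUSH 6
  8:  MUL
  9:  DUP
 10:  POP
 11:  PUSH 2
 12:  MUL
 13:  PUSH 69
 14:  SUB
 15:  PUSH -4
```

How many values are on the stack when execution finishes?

PUSH 11 -> 11
PUSH -1 -> 11 -1
SWAP    -> -1 11
PUSH 1  -> -1 11 1
MOD     -> -1 0
EQ      -> 0
PUSH 6  -> 0 6
MUL     -> 0
DUP     -> 0 0
POP     -> 0
PUSH 2  -> 0 2
MUL     -> 0
PUSH 69 -> 0 69
SUB     -> -69
PUSH -4 -> -69 -4

2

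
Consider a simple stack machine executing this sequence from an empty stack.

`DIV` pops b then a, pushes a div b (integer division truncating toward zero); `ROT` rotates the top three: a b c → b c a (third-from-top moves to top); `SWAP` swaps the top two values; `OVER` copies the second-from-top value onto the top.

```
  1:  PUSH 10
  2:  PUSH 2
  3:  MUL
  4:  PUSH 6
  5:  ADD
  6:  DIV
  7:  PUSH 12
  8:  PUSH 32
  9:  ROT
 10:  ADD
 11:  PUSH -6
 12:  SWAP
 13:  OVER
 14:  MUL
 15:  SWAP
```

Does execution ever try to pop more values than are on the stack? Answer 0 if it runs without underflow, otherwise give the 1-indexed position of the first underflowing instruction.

PUSH 10 -> 10
PUSH 2  -> 10 2
MUL     -> 20
PUSH 6  -> 20 6
ADD     -> 26
DIV  — needs 2 operands, stack has 1 → underflow

6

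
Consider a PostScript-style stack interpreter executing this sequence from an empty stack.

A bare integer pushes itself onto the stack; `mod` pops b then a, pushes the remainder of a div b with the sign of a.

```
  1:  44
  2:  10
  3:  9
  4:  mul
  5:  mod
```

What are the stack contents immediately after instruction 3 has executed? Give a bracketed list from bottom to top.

44 → 44
10 → 44 10
9  → 44 10 9

[44, 10, 9]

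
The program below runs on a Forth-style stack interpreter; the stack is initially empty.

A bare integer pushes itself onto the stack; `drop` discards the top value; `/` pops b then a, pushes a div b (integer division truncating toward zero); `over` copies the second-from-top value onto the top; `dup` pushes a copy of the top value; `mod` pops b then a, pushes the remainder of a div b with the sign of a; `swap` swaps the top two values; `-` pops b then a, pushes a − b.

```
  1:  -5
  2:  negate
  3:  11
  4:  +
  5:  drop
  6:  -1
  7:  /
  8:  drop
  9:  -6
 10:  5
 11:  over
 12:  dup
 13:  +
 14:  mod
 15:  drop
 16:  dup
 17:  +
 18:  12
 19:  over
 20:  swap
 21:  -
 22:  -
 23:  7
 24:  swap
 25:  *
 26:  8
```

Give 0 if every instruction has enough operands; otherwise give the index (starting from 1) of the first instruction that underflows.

-5     → [-5]
negate → [5]
11     → [5, 11]
+      → [16]
drop   → []
-1     → [-1]
/  — needs 2 operands, stack has 1 → underflow

7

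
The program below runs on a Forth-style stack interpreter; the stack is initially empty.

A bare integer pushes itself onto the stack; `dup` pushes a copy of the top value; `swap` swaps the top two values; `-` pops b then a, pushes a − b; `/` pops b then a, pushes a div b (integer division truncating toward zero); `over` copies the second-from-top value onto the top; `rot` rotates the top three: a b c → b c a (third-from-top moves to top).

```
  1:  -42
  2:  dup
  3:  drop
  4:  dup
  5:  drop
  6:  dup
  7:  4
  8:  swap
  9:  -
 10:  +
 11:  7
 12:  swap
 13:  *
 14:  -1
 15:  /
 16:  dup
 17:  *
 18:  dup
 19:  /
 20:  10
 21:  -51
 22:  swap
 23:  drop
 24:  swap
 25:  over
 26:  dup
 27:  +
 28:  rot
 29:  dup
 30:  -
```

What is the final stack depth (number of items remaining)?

-42  -> [-42]
dup  -> [-42, -42]
drop -> [-42]
dup  -> [-42, -42]
drop -> [-42]
dup  -> [-42, -42]
4    -> [-42, -42, 4]
swap -> [-42, 4, -42]
-    -> [-42, 46]
+    -> [4]
7    -> [4, 7]
swap -> [7, 4]
*    -> [28]
-1   -> [28, -1]
/    -> [-28]
dup  -> [-28, -28]
*    -> [784]
dup  -> [784, 784]
/    -> [1]
10   -> [1, 10]
-51  -> [1, 10, -51]
swap -> [1, -51, 10]
drop -> [1, -51]
swap -> [-51, 1]
over -> [-51, 1, -51]
dup  -> [-51, 1, -51, -51]
+    -> [-51, 1, -102]
rot  -> [1, -102, -51]
dup  -> [1, -102, -51, -51]
-    -> [1, -102, 0]

3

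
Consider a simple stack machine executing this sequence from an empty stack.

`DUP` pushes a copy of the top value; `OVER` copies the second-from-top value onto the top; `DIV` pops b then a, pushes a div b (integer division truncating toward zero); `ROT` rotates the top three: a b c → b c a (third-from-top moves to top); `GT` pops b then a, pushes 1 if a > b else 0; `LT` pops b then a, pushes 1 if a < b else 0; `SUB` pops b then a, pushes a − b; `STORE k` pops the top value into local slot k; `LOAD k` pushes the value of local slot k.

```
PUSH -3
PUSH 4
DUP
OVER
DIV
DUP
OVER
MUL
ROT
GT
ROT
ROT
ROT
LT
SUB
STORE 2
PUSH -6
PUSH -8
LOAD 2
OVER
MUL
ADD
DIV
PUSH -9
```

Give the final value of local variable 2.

PUSH -3  [-3]
PUSH 4   [-3, 4]
DUP      [-3, 4, 4]
OVER     [-3, 4, 4, 4]
DIV      [-3, 4, 1]
DUP      [-3, 4, 1, 1]
OVER     [-3, 4, 1, 1, 1]
MUL      [-3, 4, 1, 1]
ROT      [-3, 1, 1, 4]
GT       [-3, 1, 0]
ROT      [1, 0, -3]
ROT      [0, -3, 1]
ROT      [-3, 1, 0]
LT       [-3, 0]
SUB      [-3]
STORE 2  []
PUSH -6  [-6]
PUSH -8  [-6, -8]
LOAD 2   [-6, -8, -3]
OVER     [-6, -8, -3, -8]
MUL      [-6, -8, 24]
ADD      [-6, 16]
DIV      [0]
PUSH -9  [0, -9]

-3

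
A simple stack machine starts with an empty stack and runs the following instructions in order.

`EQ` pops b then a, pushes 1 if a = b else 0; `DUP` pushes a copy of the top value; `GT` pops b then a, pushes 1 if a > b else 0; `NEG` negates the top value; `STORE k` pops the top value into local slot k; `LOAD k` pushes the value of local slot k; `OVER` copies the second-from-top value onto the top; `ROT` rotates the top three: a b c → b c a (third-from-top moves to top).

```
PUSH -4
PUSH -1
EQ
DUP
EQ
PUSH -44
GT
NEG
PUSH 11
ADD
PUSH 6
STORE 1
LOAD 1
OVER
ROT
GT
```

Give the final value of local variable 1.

PUSH -4   [-4]
PUSH -1   [-4, -1]
EQ        [0]
DUP       [0, 0]
EQ        [1]
PUSH -44  [1, -44]
GT        [1]
NEG       [-1]
PUSH 11   [-1, 11]
ADD       [10]
PUSH 6    [10, 6]
STORE 1   [10]
LOAD 1    [10, 6]
OVER      [10, 6, 10]
ROT       [6, 10, 10]
GT        [6, 0]

6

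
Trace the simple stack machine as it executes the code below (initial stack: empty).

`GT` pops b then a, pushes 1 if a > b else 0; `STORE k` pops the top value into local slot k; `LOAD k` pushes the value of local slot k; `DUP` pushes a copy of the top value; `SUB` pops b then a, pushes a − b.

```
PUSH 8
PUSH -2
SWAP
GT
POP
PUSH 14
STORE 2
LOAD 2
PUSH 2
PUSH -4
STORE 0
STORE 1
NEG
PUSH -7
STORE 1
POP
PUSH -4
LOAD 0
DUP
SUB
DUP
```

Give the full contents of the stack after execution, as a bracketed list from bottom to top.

PUSH 8  → [8]
PUSH -2 → [8, -2]
SWAP    → [-2, 8]
GT      → [0]
POP     → []
PUSH 14 → [14]
STORE 2 → []
LOAD 2  → [14]
PUSH 2  → [14, 2]
PUSH -4 → [14, 2, -4]
STORE 0 → [14, 2]
STORE 1 → [14]
NEG     → [-14]
PUSH -7 → [-14, -7]
STORE 1 → [-14]
POP     → []
PUSH -4 → [-4]
LOAD 0  → [-4, -4]
DUP     → [-4, -4, -4]
SUB     → [-4, 0]
DUP     → [-4, 0, 0]

[-4, 0, 0]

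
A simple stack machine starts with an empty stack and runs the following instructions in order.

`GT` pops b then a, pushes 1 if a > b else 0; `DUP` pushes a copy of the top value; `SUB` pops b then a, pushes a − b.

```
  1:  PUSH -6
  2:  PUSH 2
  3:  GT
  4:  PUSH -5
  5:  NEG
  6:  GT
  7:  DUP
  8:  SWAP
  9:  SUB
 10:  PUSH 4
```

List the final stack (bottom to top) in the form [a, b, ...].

PUSH -6 : [-6]
PUSH 2  : [-6, 2]
GT      : [0]
PUSH -5 : [0, -5]
NEG     : [0, 5]
GT      : [0]
DUP     : [0, 0]
SWAP    : [0, 0]
SUB     : [0]
PUSH 4  : [0, 4]

[0, 4]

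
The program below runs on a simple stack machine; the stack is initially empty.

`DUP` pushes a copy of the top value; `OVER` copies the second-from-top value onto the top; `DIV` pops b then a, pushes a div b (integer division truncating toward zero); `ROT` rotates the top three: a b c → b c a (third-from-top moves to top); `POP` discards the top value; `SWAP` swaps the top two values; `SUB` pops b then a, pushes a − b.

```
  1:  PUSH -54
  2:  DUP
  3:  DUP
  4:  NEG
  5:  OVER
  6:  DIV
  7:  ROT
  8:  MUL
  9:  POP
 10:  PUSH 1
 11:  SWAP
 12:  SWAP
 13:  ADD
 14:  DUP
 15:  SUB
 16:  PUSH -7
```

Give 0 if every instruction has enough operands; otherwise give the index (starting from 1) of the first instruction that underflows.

0

PUSH -54 -> -54
DUP      -> -54 -54
DUP      -> -54 -54 -54
NEG      -> -54 -54 54
OVER     -> -54 -54 54 -54
DIV      -> -54 -54 -1
ROT      -> -54 -1 -54
MUL      -> -54 54
POP      -> -54
PUSH 1   -> -54 1
SWAP     -> 1 -54
SWAP     -> -54 1
ADD      -> -53
DUP      -> -53 -53
SUB      -> 0
PUSH -7  -> 0 -7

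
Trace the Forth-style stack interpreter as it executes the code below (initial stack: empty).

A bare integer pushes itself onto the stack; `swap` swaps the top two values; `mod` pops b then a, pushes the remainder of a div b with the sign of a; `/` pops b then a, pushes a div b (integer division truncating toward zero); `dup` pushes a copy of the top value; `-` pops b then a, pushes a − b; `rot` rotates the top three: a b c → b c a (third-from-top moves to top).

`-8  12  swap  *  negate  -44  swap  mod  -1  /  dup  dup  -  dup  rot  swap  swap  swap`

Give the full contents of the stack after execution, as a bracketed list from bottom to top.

-8      [-8]
12      [-8, 12]
swap    [12, -8]
*       [-96]
negate  [96]
-44     [96, -44]
swap    [-44, 96]
mod     [-44]
-1      [-44, -1]
/       [44]
dup     [44, 44]
dup     [44, 44, 44]
-       [44, 0]
dup     [44, 0, 0]
rot     [0, 0, 44]
swap    [0, 44, 0]
swap    [0, 0, 44]
swap    [0, 44, 0]

[0, 44, 0]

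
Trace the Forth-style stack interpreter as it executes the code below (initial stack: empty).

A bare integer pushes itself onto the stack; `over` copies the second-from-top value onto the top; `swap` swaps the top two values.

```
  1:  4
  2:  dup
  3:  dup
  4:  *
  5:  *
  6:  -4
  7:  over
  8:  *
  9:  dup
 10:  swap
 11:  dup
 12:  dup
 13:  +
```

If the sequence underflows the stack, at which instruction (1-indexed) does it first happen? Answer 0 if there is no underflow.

4    -> [4]
dup  -> [4, 4]
dup  -> [4, 4, 4]
*    -> [4, 16]
*    -> [64]
-4   -> [64, -4]
over -> [64, -4, 64]
*    -> [64, -256]
dup  -> [64, -256, -256]
swap -> [64, -256, -256]
dup  -> [64, -256, -256, -256]
dup  -> [64, -256, -256, -256, -256]
+    -> [64, -256, -256, -512]

0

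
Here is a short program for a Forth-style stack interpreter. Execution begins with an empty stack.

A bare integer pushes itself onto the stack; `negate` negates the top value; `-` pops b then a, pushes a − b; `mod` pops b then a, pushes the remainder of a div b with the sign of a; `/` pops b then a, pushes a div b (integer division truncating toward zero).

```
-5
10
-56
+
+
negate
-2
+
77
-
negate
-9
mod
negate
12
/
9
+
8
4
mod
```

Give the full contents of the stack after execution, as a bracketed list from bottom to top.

[9, 0]

-5     → [-5]
10     → [-5, 10]
-56    → [-5, 10, -56]
+      → [-5, -46]
+      → [-51]
negate → [51]
-2     → [51, -2]
+      → [49]
77     → [49, 77]
-      → [-28]
negate → [28]
-9     → [28, -9]
mod    → [1]
negate → [-1]
12     → [-1, 12]
/      → [0]
9      → [0, 9]
+      → [9]
8      → [9, 8]
4      → [9, 8, 4]
mod    → [9, 0]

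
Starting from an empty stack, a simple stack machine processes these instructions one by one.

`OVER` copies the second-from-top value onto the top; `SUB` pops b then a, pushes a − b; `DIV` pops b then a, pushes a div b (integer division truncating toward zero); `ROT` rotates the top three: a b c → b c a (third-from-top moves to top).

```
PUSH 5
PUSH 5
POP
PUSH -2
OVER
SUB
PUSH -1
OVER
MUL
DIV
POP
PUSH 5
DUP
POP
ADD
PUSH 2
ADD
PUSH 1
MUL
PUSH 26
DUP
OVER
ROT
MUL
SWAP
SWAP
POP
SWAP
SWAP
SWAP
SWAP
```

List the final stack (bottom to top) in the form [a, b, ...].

PUSH 5   5
PUSH 5   5 5
POP      5
PUSH -2  5 -2
OVER     5 -2 5
SUB      5 -7
PUSH -1  5 -7 -1
OVER     5 -7 -1 -7
MUL      5 -7 7
DIV      5 -1
POP      5
PUSH 5   5 5
DUP      5 5 5
POP      5 5
ADD      10
PUSH 2   10 2
ADD      12
PUSH 1   12 1
MUL      12
PUSH 26  12 26
DUP      12 26 26
OVER     12 26 26 26
ROT      12 26 26 26
MUL      12 26 676
SWAP     12 676 26
SWAP     12 26 676
POP      12 26
SWAP     26 12
SWAP     12 26
SWAP     26 12
SWAP     12 26

[12, 26]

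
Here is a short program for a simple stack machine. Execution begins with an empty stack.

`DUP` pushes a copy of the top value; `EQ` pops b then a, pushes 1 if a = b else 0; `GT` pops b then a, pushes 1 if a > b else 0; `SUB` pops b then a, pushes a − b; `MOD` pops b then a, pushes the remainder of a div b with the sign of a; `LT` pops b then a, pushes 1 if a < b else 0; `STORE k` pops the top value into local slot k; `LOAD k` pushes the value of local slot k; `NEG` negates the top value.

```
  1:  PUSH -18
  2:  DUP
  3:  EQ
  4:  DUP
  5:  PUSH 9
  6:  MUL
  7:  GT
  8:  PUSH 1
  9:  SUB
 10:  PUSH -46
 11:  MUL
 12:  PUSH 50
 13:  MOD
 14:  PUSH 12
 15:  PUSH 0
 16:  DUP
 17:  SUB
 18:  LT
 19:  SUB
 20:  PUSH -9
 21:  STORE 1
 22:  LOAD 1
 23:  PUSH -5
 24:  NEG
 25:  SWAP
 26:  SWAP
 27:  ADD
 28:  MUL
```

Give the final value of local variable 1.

-9

PUSH -18 : -18
DUP      : -18 -18
EQ       : 1
DUP      : 1 1
PUSH 9   : 1 1 9
MUL      : 1 9
GT       : 0
PUSH 1   : 0 1
SUB      : -1
PUSH -46 : -1 -46
MUL      : 46
PUSH 50  : 46 50
MOD      : 46
PUSH 12  : 46 12
PUSH 0   : 46 12 0
DUP      : 46 12 0 0
SUB      : 46 12 0
LT       : 46 0
SUB      : 46
PUSH -9  : 46 -9
STORE 1  : 46
LOAD 1   : 46 -9
PUSH -5  : 46 -9 -5
NEG      : 46 -9 5
SWAP     : 46 5 -9
SWAP     : 46 -9 5
ADD      : 46 -4
MUL      : -184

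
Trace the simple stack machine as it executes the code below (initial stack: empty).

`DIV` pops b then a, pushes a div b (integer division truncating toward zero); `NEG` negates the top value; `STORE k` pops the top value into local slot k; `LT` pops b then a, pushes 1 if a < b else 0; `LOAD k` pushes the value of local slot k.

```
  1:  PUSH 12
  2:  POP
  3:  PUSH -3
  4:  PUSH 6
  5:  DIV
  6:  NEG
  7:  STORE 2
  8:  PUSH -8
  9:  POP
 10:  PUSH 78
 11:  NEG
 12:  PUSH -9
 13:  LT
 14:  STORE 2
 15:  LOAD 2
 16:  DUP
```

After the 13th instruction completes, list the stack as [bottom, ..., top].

PUSH 12  12
POP      (empty)
PUSH -3  -3
PUSH 6   -3 6
DIV      0
NEG      0
STORE 2  (empty)
PUSH -8  -8
POP      (empty)
PUSH 78  78
NEG      -78
PUSH -9  -78 -9
LT       1

[1]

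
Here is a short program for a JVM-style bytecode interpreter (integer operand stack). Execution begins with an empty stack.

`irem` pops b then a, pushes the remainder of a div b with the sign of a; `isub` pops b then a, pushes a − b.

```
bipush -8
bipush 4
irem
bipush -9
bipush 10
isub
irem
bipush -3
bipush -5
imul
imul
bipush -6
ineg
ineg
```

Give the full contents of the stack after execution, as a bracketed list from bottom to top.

bipush -8 : [-8]
bipush 4  : [-8, 4]
irem      : [0]
bipush -9 : [0, -9]
bipush 10 : [0, -9, 10]
isub      : [0, -19]
irem      : [0]
bipush -3 : [0, -3]
bipush -5 : [0, -3, -5]
imul      : [0, 15]
imul      : [0]
bipush -6 : [0, -6]
ineg      : [0, 6]
ineg      : [0, -6]

[0, -6]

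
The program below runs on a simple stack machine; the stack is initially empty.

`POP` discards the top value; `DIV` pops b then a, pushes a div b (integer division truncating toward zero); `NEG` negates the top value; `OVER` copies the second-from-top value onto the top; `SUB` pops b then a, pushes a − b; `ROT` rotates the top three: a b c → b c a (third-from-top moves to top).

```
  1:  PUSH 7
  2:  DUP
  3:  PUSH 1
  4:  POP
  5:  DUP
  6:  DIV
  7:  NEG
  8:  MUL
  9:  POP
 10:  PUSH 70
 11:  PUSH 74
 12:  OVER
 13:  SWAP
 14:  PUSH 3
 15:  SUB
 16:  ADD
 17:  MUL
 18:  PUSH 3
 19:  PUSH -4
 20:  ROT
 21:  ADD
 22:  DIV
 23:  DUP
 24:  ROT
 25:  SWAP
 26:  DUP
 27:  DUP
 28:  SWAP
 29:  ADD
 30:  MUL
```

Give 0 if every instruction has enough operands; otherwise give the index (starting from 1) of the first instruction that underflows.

24

PUSH 7  : [7]
DUP     : [7, 7]
PUSH 1  : [7, 7, 1]
POP     : [7, 7]
DUP     : [7, 7, 7]
DIV     : [7, 1]
NEG     : [7, -1]
MUL     : [-7]
POP     : []
PUSH 70 : [70]
PUSH 74 : [70, 74]
OVER    : [70, 74, 70]
SWAP    : [70, 70, 74]
PUSH 3  : [70, 70, 74, 3]
SUB     : [70, 70, 71]
ADD     : [70, 141]
MUL     : [9870]
PUSH 3  : [9870, 3]
PUSH -4 : [9870, 3, -4]
ROT     : [3, -4, 9870]
ADD     : [3, 9866]
DIV     : [0]
DUP     : [0, 0]
ROT  — needs 3 operands, stack has 2 → underflow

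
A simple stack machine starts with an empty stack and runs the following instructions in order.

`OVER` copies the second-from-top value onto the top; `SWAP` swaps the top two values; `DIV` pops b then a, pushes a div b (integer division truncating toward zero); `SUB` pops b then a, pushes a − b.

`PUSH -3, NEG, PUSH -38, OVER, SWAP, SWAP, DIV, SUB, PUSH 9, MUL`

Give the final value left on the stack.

PUSH -3  -> -3
NEG      -> 3
PUSH -38 -> 3 -38
OVER     -> 3 -38 3
SWAP     -> 3 3 -38
SWAP     -> 3 -38 3
DIV      -> 3 -12
SUB      -> 15
PUSH 9   -> 15 9
MUL      -> 135

135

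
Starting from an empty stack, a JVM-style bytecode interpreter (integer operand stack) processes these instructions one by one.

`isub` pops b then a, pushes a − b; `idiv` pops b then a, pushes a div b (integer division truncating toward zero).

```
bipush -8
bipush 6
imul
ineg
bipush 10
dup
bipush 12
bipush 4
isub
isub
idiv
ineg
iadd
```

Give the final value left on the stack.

bipush -8 : [-8]
bipush 6  : [-8, 6]
imul      : [-48]
ineg      : [48]
bipush 10 : [48, 10]
dup       : [48, 10, 10]
bipush 12 : [48, 10, 10, 12]
bipush 4  : [48, 10, 10, 12, 4]
isub      : [48, 10, 10, 8]
isub      : [48, 10, 2]
idiv      : [48, 5]
ineg      : [48, -5]
iadd      : [43]

43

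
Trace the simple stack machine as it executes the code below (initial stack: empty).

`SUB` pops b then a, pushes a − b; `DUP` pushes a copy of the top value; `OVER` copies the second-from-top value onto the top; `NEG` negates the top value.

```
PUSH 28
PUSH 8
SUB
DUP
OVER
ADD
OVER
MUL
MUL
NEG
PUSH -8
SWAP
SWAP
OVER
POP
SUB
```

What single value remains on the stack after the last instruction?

-15992

PUSH 28 → 28
PUSH 8  → 28 8
SUB     → 20
DUP     → 20 20
OVER    → 20 20 20
ADD     → 20 40
OVER    → 20 40 20
MUL     → 20 800
MUL     → 16000
NEG     → -16000
PUSH -8 → -16000 -8
SWAP    → -8 -16000
SWAP    → -16000 -8
OVER    → -16000 -8 -16000
POP     → -16000 -8
SUB     → -15992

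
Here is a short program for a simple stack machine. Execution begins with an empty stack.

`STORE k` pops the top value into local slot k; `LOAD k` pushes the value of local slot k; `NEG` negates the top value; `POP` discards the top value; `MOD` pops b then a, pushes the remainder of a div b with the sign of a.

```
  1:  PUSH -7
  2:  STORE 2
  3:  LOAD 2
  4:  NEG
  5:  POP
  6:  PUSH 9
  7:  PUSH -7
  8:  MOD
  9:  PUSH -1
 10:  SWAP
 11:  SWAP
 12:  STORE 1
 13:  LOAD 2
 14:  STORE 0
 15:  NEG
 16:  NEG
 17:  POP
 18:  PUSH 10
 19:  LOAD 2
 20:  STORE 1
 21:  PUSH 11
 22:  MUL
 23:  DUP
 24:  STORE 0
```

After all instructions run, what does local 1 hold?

-7

PUSH -7  [-7]
STORE 2  []
LOAD 2   [-7]
NEG      [7]
POP      []
PUSH 9   [9]
PUSH -7  [9, -7]
MOD      [2]
PUSH -1  [2, -1]
SWAP     [-1, 2]
SWAP     [2, -1]
STORE 1  [2]
LOAD 2   [2, -7]
STORE 0  [2]
NEG      [-2]
NEG      [2]
POP      []
PUSH 10  [10]
LOAD 2   [10, -7]
STORE 1  [10]
PUSH 11  [10, 11]
MUL      [110]
DUP      [110, 110]
STORE 0  [110]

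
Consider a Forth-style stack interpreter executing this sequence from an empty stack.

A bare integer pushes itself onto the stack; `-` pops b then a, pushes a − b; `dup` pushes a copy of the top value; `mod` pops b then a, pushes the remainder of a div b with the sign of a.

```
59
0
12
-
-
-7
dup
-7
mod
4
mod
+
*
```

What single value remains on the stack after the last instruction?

-497

59   59
0    59 0
12   59 0 12
-    59 -12
-    71
-7   71 -7
dup  71 -7 -7
-7   71 -7 -7 -7
mod  71 -7 0
4    71 -7 0 4
mod  71 -7 0
+    71 -7
*    -497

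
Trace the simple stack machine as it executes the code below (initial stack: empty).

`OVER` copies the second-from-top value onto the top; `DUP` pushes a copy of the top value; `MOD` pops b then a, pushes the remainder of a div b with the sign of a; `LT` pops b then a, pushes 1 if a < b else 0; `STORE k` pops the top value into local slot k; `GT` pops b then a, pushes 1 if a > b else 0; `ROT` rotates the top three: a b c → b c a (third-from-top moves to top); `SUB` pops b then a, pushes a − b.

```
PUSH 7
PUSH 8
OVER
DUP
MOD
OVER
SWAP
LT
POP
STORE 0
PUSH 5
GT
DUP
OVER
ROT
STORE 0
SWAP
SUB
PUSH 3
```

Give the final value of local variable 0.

1

PUSH 7  -> 7
PUSH 8  -> 7 8
OVER    -> 7 8 7
DUP     -> 7 8 7 7
MOD     -> 7 8 0
OVER    -> 7 8 0 8
SWAP    -> 7 8 8 0
LT      -> 7 8 0
POP     -> 7 8
STORE 0 -> 7
PUSH 5  -> 7 5
GT      -> 1
DUP     -> 1 1
OVER    -> 1 1 1
ROT     -> 1 1 1
STORE 0 -> 1 1
SWAP    -> 1 1
SUB     -> 0
PUSH 3  -> 0 3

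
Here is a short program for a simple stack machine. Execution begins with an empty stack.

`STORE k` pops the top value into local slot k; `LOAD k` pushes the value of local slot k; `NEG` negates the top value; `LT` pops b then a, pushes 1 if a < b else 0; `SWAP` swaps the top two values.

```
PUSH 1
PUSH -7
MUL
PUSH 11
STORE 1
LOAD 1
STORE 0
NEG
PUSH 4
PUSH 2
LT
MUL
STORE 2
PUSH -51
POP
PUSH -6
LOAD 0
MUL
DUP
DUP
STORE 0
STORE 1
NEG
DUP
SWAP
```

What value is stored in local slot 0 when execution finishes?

-66

PUSH 1    [1]
PUSH -7   [1, -7]
MUL       [-7]
PUSH 11   [-7, 11]
STORE 1   [-7]
LOAD 1    [-7, 11]
STORE 0   [-7]
NEG       [7]
PUSH 4    [7, 4]
PUSH 2    [7, 4, 2]
LT        [7, 0]
MUL       [0]
STORE 2   []
PUSH -51  [-51]
POP       []
PUSH -6   [-6]
LOAD 0    [-6, 11]
MUL       [-66]
DUP       [-66, -66]
DUP       [-66, -66, -66]
STORE 0   [-66, -66]
STORE 1   [-66]
NEG       [66]
DUP       [66, 66]
SWAP      [66, 66]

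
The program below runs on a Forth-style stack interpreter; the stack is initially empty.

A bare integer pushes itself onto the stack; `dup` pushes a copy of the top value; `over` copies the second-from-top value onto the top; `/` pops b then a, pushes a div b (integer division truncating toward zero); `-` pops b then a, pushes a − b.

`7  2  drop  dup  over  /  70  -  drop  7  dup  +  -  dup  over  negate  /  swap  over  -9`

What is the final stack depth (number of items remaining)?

7       7
2       7 2
drop    7
dup     7 7
over    7 7 7
/       7 1
70      7 1 70
-       7 -69
drop    7
7       7 7
dup     7 7 7
+       7 14
-       -7
dup     -7 -7
over    -7 -7 -7
negate  -7 -7 7
/       -7 -1
swap    -1 -7
over    -1 -7 -1
-9      -1 -7 -1 -9

4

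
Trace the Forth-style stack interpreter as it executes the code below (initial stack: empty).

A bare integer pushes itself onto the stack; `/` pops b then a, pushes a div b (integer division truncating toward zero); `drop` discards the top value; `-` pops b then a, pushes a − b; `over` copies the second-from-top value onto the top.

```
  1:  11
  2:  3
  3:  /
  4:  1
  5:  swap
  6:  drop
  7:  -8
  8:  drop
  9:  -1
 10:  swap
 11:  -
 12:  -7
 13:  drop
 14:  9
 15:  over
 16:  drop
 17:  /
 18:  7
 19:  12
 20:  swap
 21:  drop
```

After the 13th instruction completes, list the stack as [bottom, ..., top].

[-2]

11   : 11
3    : 11 3
/    : 3
1    : 3 1
swap : 1 3
drop : 1
-8   : 1 -8
drop : 1
-1   : 1 -1
swap : -1 1
-    : -2
-7   : -2 -7
drop : -2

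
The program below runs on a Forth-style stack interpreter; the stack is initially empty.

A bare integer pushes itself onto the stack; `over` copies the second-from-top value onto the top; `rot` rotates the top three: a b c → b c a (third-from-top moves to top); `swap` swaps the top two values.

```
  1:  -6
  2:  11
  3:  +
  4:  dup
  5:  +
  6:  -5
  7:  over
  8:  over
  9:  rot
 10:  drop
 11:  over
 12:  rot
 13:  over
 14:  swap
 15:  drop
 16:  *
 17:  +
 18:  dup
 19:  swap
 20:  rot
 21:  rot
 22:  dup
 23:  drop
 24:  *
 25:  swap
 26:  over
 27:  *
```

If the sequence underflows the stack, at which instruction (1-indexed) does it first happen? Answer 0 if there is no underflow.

-6   -> -6
11   -> -6 11
+    -> 5
dup  -> 5 5
+    -> 10
-5   -> 10 -5
over -> 10 -5 10
over -> 10 -5 10 -5
rot  -> 10 10 -5 -5
drop -> 10 10 -5
over -> 10 10 -5 10
rot  -> 10 -5 10 10
over -> 10 -5 10 10 10
swap -> 10 -5 10 10 10
drop -> 10 -5 10 10
*    -> 10 -5 100
+    -> 10 95
dup  -> 10 95 95
swap -> 10 95 95
rot  -> 95 95 10
rot  -> 95 10 95
dup  -> 95 10 95 95
drop -> 95 10 95
*    -> 95 950
swap -> 950 95
over -> 950 95 950
*    -> 950 90250

0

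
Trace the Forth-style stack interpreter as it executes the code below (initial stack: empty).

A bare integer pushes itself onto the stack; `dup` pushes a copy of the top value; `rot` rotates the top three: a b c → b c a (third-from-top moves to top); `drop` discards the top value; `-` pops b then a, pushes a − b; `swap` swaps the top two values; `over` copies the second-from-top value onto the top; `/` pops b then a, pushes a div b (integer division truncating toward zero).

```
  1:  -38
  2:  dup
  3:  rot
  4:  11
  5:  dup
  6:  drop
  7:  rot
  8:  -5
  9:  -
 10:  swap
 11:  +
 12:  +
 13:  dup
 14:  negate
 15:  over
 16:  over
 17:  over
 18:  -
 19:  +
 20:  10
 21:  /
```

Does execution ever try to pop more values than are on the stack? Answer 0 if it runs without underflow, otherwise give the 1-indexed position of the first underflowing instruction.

-38 → -38
dup → -38 -38
rot  — needs 3 operands, stack has 2 → underflow

3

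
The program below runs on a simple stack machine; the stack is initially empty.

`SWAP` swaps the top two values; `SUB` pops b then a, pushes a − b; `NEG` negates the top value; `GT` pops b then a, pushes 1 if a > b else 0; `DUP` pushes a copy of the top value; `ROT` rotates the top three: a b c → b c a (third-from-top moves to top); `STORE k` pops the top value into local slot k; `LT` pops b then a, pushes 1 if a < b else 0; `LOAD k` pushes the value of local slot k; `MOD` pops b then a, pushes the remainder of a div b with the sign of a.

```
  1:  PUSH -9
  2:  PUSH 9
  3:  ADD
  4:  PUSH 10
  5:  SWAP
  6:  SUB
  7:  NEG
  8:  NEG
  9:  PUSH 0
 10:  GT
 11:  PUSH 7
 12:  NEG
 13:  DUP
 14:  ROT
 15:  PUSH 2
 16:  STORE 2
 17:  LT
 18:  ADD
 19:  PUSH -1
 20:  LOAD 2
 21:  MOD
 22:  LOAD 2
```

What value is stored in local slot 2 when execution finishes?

PUSH -9 -> [-9]
PUSH 9  -> [-9, 9]
ADD     -> [0]
PUSH 10 -> [0, 10]
SWAP    -> [10, 0]
SUB     -> [10]
NEG     -> [-10]
NEG     -> [10]
PUSH 0  -> [10, 0]
GT      -> [1]
PUSH 7  -> [1, 7]
NEG     -> [1, -7]
DUP     -> [1, -7, -7]
ROT     -> [-7, -7, 1]
PUSH 2  -> [-7, -7, 1, 2]
STORE 2 -> [-7, -7, 1]
LT      -> [-7, 1]
ADD     -> [-6]
PUSH -1 -> [-6, -1]
LOAD 2  -> [-6, -1, 2]
MOD     -> [-6, -1]
LOAD 2  -> [-6, -1, 2]

2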